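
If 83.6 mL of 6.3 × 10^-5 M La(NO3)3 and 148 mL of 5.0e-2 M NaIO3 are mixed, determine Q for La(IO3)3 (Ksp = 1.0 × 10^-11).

Q = 7.4 × 10^-10

Total volume = 83.6 + 148 = 231.6 mL.
[La^3+] = 6.3 × 10^-5 × (83.6/231.6) = 2.27 × 10^-5 M
[IO3^-] = 5.0 × 10^-2 × (148/231.6) = 3.20 × 10^-2 M
La(IO3)3(s) <=> La^3+ + 3 IO3^-, so Q = [La^3+][IO3^-]^3
Q = (2.27 × 10^-5)(3.20 × 10^-2)^3 = 7.4 × 10^-10
Q > Ksp, so La(IO3)3 will precipitate.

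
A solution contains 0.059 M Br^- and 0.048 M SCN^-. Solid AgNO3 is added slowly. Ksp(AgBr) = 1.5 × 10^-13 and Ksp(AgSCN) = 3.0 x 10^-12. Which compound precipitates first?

AgBr

Each salt begins to precipitate when Q = Ksp, i.e. when [Ag^+] reaches its threshold.
For AgBr: 1.5 × 10^-13 = 0.059 × [Ag^+]  ⇒  [Ag^+] = 2.5 × 10^-12 M.
For AgSCN: 3.0 x 10^-12 = 0.048 × [Ag^+]  ⇒  [Ag^+] = 6.3 × 10^-11 M.
The salt with the lower threshold [Ag^+] precipitates first: AgBr.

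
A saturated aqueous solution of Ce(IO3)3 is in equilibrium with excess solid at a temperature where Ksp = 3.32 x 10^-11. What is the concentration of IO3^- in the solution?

Ce(IO3)3(s) ⇌ Ce^3+(aq) + 3 IO3^-(aq)
Ksp = [Ce^3+][IO3^-]^3
Let s = molar solubility. Then [Ce^3+] = s and [IO3^-] = 3s.
So Ksp = s × (3s)^3 = 27s^4
Solving, s = (3.32 x 10^-11/27)^(1/4) = 1.053 x 10^-3 M
[IO3^-] = 3s = 3.16 × 10^-3 M

[IO3^-] ≈ 3.16 × 10^-3 M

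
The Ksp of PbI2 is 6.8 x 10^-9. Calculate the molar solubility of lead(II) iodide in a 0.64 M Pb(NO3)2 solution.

PbI2(s) ⇌ Pb^2+(aq) + 2 I^-(aq)
Ksp = [Pb^2+][I^-]^2
Let s = moles of PbI2 that dissolve per litre. [Pb^2+] = 0.64 + s ≈ 0.64, [I^-] = 2s (since Pb^2+ from Pb(NO3)2 dominates).
Ksp ≈ 0.64 × (2s)^2
s = 5.2 × 10^-5 M
Check: s = 5.2 × 10^-5 ≪ 0.64, so the approximation is valid.

s ≈ 5.2 x 10^-5 M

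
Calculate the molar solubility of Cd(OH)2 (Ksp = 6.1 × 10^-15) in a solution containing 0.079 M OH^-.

Cd(OH)2(s) ⇌ Cd^2+ + 2 OH^-
Ksp = [Cd^2+][OH^-]^2
Let s = moles of Cd(OH)2 that dissolve per litre. [Cd^2+] = s, [OH^-] = 0.079 + 2s ≈ 0.079 (Ksp is small, so little additional dissolves).
Ksp ≈ s × (0.079)^2
s = 9.8 × 10^-13 M
Check: 2s = 2.0 × 10^-12 ≪ 0.079, so the approximation is valid.

s ≈ 9.8 x 10^-13 M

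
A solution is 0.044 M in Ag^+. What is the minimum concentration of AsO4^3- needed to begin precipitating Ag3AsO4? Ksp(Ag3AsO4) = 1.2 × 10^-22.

[AsO4^3-] ≈ 1.4 × 10^-18 M

Ag3AsO4(s) <=> 3 Ag^+ + AsO4^3-
Ksp = [Ag^+]^3[AsO4^3-]
Precipitation begins when Q = Ksp. With [Ag^+] = 0.044 M:
1.2 × 10^-22 = (0.044)^3 × [AsO4^3-]
[AsO4^3-] = (1.2 × 10^-22 / 8.52 × 10^-5) = 1.4 x 10^-18 M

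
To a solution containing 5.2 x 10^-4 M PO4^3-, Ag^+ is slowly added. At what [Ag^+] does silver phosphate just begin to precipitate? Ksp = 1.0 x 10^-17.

[Ag^+] ≈ 2.7e-5 M

Ag3PO4(s) ⇌ 3 Ag^+(aq) + PO4^3-(aq)
Ksp = [Ag^+]^3[PO4^3-]
Precipitation begins when Q = Ksp. With [PO4^3-] = 5.2 x 10^-4 M:
1.0 x 10^-17 = (5.2 x 10^-4) × [Ag^+]^3
[Ag^+] = (1.0 x 10^-17 / 5.2 x 10^-4)^(1/3) = 2.7 × 10^-5 M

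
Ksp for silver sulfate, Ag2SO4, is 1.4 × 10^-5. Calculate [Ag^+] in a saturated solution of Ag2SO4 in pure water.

Ag2SO4(s) ⇌ 2 Ag^+ + SO4^2-
Ksp = [Ag^+]^2[SO4^2-]
Let s = molar solubility. Then [Ag^+] = 2s and [SO4^2-] = s.
Substituting: Ksp = (2s)^2s = 4s^3
s = (1.4 × 10^-5 / 4)^(1/3) = 1.52 × 10^-2 M
[Ag^+] = 2s = 3.0 x 10^-2 M

[Ag^+] ≈ 3.0e-2 M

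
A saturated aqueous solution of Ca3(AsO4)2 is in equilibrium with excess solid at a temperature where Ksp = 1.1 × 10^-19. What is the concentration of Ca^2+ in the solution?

[Ca^2+] ≈ 1.9 × 10^-4 M

Ca3(AsO4)2(s) ⇌ 3 Ca^2+(aq) + 2 AsO4^3-(aq)
Ksp = [Ca^2+]^3[AsO4^3-]^2
Let s = molar solubility. Then [Ca^2+] = 3s and [AsO4^3-] = 2s.
So Ksp = (3s)^3 × (2s)^2 = 108s^5
s = (1.1 × 10^-19 / 108)^(1/5) = 6.33 x 10^-5 M
[Ca^2+] = 3s = 1.9 × 10^-4 M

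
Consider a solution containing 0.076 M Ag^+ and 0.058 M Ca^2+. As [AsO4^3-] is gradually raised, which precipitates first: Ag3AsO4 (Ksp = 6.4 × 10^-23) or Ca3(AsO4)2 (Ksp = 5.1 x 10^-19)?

Each salt begins to precipitate when Q = Ksp, i.e. when [AsO4^3-] reaches its threshold.
For Ag3AsO4: 6.4 × 10^-23 = (0.076)^3 × [AsO4^3-]  ⇒  [AsO4^3-] = 1.5 × 10^-19 M.
For Ca3(AsO4)2: 5.1 x 10^-19 = (0.058)^3 × [AsO4^3-]^2  ⇒  [AsO4^3-] = 5.1 × 10^-8 M.
The salt with the lower threshold [AsO4^3-] precipitates first: Ag3AsO4.

Ag3AsO4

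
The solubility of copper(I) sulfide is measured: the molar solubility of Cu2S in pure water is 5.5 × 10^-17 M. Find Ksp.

Cu2S(s) ⇌ 2 Cu^+(aq) + S^2-(aq)
For each mole of Cu2S that dissolves: [Cu^+] = 2s, [S^2-] = s.
Ksp = [Cu^+]^2[S^2-]
Ksp = (2s)^2s = 4s^3
With s = 5.5 × 10^-17: Ksp = 6.7 × 10^-49

6.7 x 10^-49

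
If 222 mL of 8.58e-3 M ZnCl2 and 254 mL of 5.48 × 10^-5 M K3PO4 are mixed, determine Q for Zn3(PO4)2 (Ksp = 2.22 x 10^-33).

Total volume = 222 + 254 = 476 mL.
[Zn^2+] = 8.58 × 10^-3 × (222/476) = 4.002 x 10^-3 M
[PO4^3-] = 5.48 x 10^-5 × (254/476) = 2.924 x 10^-5 M
Zn3(PO4)2(s) ⇌ 3 Zn^2+ + 2 PO4^3-, so Q = [Zn^2+]^3[PO4^3-]^2
Q = (4.002 x 10^-3)^3(2.924 × 10^-5)^2 = 5.48 × 10^-17
Q > Ksp, so Zn3(PO4)2 will precipitate.

Q ≈ 5.48 × 10^-17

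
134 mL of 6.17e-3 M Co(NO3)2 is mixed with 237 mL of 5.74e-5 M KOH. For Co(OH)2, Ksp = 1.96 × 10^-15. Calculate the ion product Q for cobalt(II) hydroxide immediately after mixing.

Q ≈ 3.00 x 10^-12

Total volume = 134 + 237 = 371 mL.
[Co^2+] = 6.17 × 10^-3 × (134/371) = 2.229 × 10^-3 M
[OH^-] = 5.74 × 10^-5 × (237/371) = 3.667 × 10^-5 M
Co(OH)2(s) ⇌ Co^2+ + 2 OH^-, so Q = [Co^2+][OH^-]^2
Q = (2.229 × 10^-3)(3.667 × 10^-5)^2 = 3.00 × 10^-12
Q > Ksp, so Co(OH)2 will precipitate.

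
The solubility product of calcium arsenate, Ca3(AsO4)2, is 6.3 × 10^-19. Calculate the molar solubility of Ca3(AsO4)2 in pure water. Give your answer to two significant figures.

Ca3(AsO4)2(s) ⇌ 3 Ca^2+ + 2 AsO4^3-
Ksp = [Ca^2+]^3[AsO4^3-]^2
If s mol/L of Ca3(AsO4)2 dissolves, [Ca^2+] = 3s and [AsO4^3-] = 2s.
So Ksp = (3s)^3 × (2s)^2 = 108s^5
s^5 = 6.3 × 10^-19 / 108, so s = 9.0 × 10^-5 M

s ≈ 9.0 × 10^-5 M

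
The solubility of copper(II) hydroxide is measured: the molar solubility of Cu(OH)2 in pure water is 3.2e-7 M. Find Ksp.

Ksp ≈ 1.3 × 10^-19

Cu(OH)2(s) ⇌ Cu^2+(aq) + 2 OH^-(aq)
If s mol/L of Cu(OH)2 dissolves, [Cu^2+] = s and [OH^-] = 2s.
Ksp = [Cu^2+][OH^-]^2
So Ksp = s × (2s)^2 = 4s^3
Ksp = 4 × (3.2 × 10^-7)^3 = 1.3 x 10^-19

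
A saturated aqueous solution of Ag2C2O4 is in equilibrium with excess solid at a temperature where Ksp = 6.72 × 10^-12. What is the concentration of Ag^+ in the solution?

Ag2C2O4(s) <=> 2 Ag^+ + C2O4^2-
Ksp = [Ag^+]^2[C2O4^2-]
Let s = molar solubility. Then [Ag^+] = 2s and [C2O4^2-] = s.
Substituting: Ksp = (2s)^2s = 4s^3
Solving, s = (6.72 × 10^-12/4)^(1/3) = 1.189 x 10^-4 M
[Ag^+] = 2s = 2.38 x 10^-4 M

[Ag^+] = 2.38 × 10^-4 M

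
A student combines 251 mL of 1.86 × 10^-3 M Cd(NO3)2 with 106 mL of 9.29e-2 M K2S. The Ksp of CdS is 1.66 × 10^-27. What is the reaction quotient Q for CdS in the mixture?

Total volume = 251 + 106 = 357 mL.
[Cd^2+] = 1.86 x 10^-3 × (251/357) = 1.308 × 10^-3 M
[S^2-] = 9.29 × 10^-2 × (106/357) = 2.758 × 10^-2 M
CdS(s) ⇌ Cd^2+(aq) + S^2-(aq), so Q = [Cd^2+][S^2-]
Q = (1.308 × 10^-3)(2.758 × 10^-2) = 3.61 × 10^-5
Q > Ksp, so CdS will precipitate.

Q = 3.61e-5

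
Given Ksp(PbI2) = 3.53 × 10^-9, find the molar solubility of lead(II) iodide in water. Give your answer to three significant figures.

9.59 × 10^-4 M

PbI2(s) ⇌ Pb^2+(aq) + 2 I^-(aq)
Ksp = [Pb^2+][I^-]^2
For each mole of PbI2 that dissolves: [Pb^2+] = s, [I^-] = 2s.
Ksp = s(2s)^2 = 4s^3
s^3 = 3.53 × 10^-9 / 4, so s = 9.59 × 10^-4 M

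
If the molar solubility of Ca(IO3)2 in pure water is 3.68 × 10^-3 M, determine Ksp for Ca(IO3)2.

Ksp = 1.99 × 10^-7

Ca(IO3)2(s) <=> Ca^2+(aq) + 2 IO3^-(aq)
Let s = molar solubility. Then [Ca^2+] = s and [IO3^-] = 2s.
Ksp = [Ca^2+][IO3^-]^2
So Ksp = s × (2s)^2 = 4s^3
With s = 3.68 × 10^-3: Ksp = 1.99 × 10^-7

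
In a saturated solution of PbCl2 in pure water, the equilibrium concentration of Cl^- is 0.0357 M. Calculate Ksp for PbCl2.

PbCl2(s) ⇌ Pb^2+ + 2 Cl^-
Stoichiometry gives [Pb^2+] = (1/2)[Cl^-] = 1.785 × 10^-2 M.
Ksp = [Pb^2+][Cl^-]^2
Ksp = 1.785 × 10^-2 × (3.57 × 10^-2)^2 = 2.27 × 10^-5

Ksp = 2.27 × 10^-5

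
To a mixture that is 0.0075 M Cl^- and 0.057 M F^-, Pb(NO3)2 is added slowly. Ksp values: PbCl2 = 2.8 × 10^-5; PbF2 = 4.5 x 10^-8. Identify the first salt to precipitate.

Each salt begins to precipitate when Q = Ksp, i.e. when [Pb^2+] reaches its threshold.
For PbCl2: 2.8 × 10^-5 = (0.0075)^2 × [Pb^2+]  ⇒  [Pb^2+] = 5.0 × 10^-1 M.
For PbF2: 4.5 x 10^-8 = (0.057)^2 × [Pb^2+]  ⇒  [Pb^2+] = 1.4 x 10^-5 M.
The salt with the lower threshold [Pb^2+] precipitates first: PbF2.

PbF2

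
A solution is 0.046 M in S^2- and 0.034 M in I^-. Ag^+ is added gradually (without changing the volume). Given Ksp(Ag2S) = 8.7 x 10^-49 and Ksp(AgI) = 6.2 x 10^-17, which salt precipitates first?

Ag2S

Precipitation of each salt starts when its ion product equals its Ksp.
For Ag2S: 8.7 x 10^-49 = 0.046 × [Ag^+]^2  ⇒  [Ag^+] = 4.3 × 10^-24 M.
For AgI: 6.2 x 10^-17 = 0.034 × [Ag^+]  ⇒  [Ag^+] = 1.8 × 10^-15 M.
The salt with the lower threshold [Ag^+] precipitates first: Ag2S.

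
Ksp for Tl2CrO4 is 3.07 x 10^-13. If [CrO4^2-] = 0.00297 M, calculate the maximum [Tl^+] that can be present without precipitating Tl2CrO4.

Tl2CrO4(s) <=> 2 Tl^+ + CrO4^2-
Ksp = [Tl^+]^2[CrO4^2-]
Precipitation begins when Q = Ksp. With [CrO4^2-] = 0.00297 M:
3.07 x 10^-13 = (0.00297) × [Tl^+]^2
[Tl^+] = (3.07 x 10^-13 / 2.97 × 10^-3)^(1/2) = 1.02 × 10^-5 M

1.02 × 10^-5 M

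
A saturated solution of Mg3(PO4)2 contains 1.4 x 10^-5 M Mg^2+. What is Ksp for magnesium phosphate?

2.4e-25

Mg3(PO4)2(s) <=> 3 Mg^2+(aq) + 2 PO4^3-(aq)
Stoichiometry gives [PO4^3-] = (2/3)[Mg^2+] = 9.33 x 10^-6 M.
Ksp = [Mg^2+]^3[PO4^3-]^2
Ksp = (1.4 x 10^-5)^3 × (9.33 x 10^-6)^2 = 2.4 × 10^-25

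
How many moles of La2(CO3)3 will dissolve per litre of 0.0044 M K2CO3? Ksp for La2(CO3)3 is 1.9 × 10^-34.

s = 2.4 x 10^-14 M

La2(CO3)3(s) ⇌ 2 La^3+(aq) + 3 CO3^2-(aq)
Ksp = [La^3+]^2[CO3^2-]^3
If s mol/L dissolves here, [La^3+] = 2s, [CO3^2-] = 0.0044 + 3s ≈ 0.0044 (common-ion effect: CO3^2- is already 0.0044 M).
Ksp ≈ (2s)^2 × (0.0044)^3
s = 2.4 × 10^-14 M
Check: 3s = 7.1 × 10^-14 ≪ 0.0044, so the approximation is valid.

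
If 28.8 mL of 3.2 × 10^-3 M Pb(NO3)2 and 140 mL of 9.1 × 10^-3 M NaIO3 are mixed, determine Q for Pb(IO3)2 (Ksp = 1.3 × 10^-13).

Total volume = 28.8 + 140 = 168.8 mL.
[Pb^2+] = 3.2 × 10^-3 × (28.8/168.8) = 5.46 x 10^-4 M
[IO3^-] = 9.1 x 10^-3 × (140/168.8) = 7.55 × 10^-3 M
Pb(IO3)2(s) ⇌ Pb^2+(aq) + 2 IO3^-(aq), so Q = [Pb^2+][IO3^-]^2
Q = (5.46 x 10^-4)(7.55 × 10^-3)^2 = 3.1 × 10^-8
Q > Ksp, so Pb(IO3)2 will precipitate.

Q = 3.1e-8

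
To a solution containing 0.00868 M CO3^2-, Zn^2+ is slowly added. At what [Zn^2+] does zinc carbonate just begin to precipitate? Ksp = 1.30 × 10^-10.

1.50e-8 M

ZnCO3(s) ⇌ Zn^2+ + CO3^2-
Ksp = [Zn^2+][CO3^2-]
Precipitation begins when Q = Ksp. With [CO3^2-] = 0.00868 M:
1.30 × 10^-10 = (0.00868) × [Zn^2+]
[Zn^2+] = (1.30 × 10^-10 / 8.68 × 10^-3) = 1.50 x 10^-8 M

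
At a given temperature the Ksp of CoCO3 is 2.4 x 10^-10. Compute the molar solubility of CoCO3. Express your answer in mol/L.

1.5 × 10^-5 M

CoCO3(s) ⇌ Co^2+(aq) + CO3^2-(aq)
Ksp = [Co^2+][CO3^2-]
If s mol/L of CoCO3 dissolves, [Co^2+] = s and [CO3^2-] = s.
Ksp = (s)(s) = s^2
s = (2.4 x 10^-10)^(1/2) = 1.5 × 10^-5 M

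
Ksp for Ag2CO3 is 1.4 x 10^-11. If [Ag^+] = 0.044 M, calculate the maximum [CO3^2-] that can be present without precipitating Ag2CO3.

Ag2CO3(s) <=> 2 Ag^+ + CO3^2-
Ksp = [Ag^+]^2[CO3^2-]
Precipitation begins when Q = Ksp. With [Ag^+] = 0.044 M:
1.4 x 10^-11 = (0.044)^2 × [CO3^2-]
[CO3^2-] = (1.4 x 10^-11 / 1.94 × 10^-3) = 7.2 × 10^-9 M

7.2 × 10^-9 M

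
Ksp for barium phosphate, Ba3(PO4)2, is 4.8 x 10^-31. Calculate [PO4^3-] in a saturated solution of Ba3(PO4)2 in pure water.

[PO4^3-] = 6.8e-7 M

Ba3(PO4)2(s) <=> 3 Ba^2+ + 2 PO4^3-
Ksp = [Ba^2+]^3[PO4^3-]^2
With molar solubility s: [Ba^2+] = 3s, [PO4^3-] = 2s.
Substituting: Ksp = (3s)^3(2s)^2 = 108s^5
s = (4.8 x 10^-31 / 108)^(1/5) = 3.39 x 10^-7 M
[PO4^3-] = 2s = 6.8 x 10^-7 M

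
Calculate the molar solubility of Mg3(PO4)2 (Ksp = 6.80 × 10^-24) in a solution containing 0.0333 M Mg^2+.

Mg3(PO4)2(s) <=> 3 Mg^2+(aq) + 2 PO4^3-(aq)
Ksp = [Mg^2+]^3[PO4^3-]^2
Let s = moles of Mg3(PO4)2 that dissolve per litre. [Mg^2+] = 0.0333 + 3s ≈ 0.0333, [PO4^3-] = 2s (Ksp is small, so little additional dissolves).
Ksp ≈ (0.0333)^3 × (2s)^2
s = 2.15 × 10^-10 M
Check: 3s = 6.4 × 10^-10 ≪ 0.0333, so the approximation is valid.

s = 2.15 × 10^-10 M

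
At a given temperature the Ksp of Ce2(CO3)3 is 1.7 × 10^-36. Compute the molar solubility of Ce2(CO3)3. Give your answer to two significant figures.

Ce2(CO3)3(s) ⇌ 2 Ce^3+(aq) + 3 CO3^2-(aq)
Ksp = [Ce^3+]^2[CO3^2-]^3
With molar solubility s: [Ce^3+] = 2s, [CO3^2-] = 3s.
Ksp = (2s)^2(3s)^3 = 108s^5
s^5 = 1.7 × 10^-36 / 108, so s = 2.8 × 10^-8 M

s = 2.8 x 10^-8 M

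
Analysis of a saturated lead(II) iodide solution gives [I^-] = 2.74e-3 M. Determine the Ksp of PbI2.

Ksp = 1.03e-8

PbI2(s) ⇌ Pb^2+ + 2 I^-
Stoichiometry gives [Pb^2+] = (1/2)[I^-] = 1.370 × 10^-3 M.
Ksp = [Pb^2+][I^-]^2
Ksp = 1.370 x 10^-3 × (2.74 × 10^-3)^2 = 1.03 x 10^-8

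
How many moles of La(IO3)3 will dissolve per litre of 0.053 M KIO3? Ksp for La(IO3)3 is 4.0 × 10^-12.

La(IO3)3(s) ⇌ La^3+ + 3 IO3^-
Ksp = [La^3+][IO3^-]^3
Let s = moles of La(IO3)3 that dissolve per litre. [La^3+] = s, [IO3^-] = 0.053 + 3s ≈ 0.053 (Ksp is small, so little additional dissolves).
Ksp ≈ s × (0.053)^3
s = 2.7 × 10^-8 M
Check: 3s = 8.1 × 10^-8 ≪ 0.053, so the approximation is valid.

s = 2.7 × 10^-8 M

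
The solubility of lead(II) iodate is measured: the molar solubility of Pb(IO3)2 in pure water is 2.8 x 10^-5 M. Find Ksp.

Pb(IO3)2(s) <=> Pb^2+ + 2 IO3^-
If s mol/L of Pb(IO3)2 dissolves, [Pb^2+] = s and [IO3^-] = 2s.
Ksp = [Pb^2+][IO3^-]^2
Substituting: Ksp = s(2s)^2 = 4s^3
Ksp = 4 × (2.8 × 10^-5)^3 = 8.8 × 10^-14

Ksp = 8.8e-14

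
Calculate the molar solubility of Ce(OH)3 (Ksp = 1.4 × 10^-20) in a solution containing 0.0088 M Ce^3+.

s ≈ 3.9 x 10^-7 M

Ce(OH)3(s) <=> Ce^3+(aq) + 3 OH^-(aq)
Ksp = [Ce^3+][OH^-]^3
Let s be the molar solubility in this solution. [Ce^3+] = 0.0088 + s ≈ 0.0088, [OH^-] = 3s (Ksp is small, so little additional dissolves).
Ksp ≈ 0.0088 × (3s)^3
s = 3.9 × 10^-7 M
Check: s = 3.9 × 10^-7 ≪ 0.0088, so the approximation is valid.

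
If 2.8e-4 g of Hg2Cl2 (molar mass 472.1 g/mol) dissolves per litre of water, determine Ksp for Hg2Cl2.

Molar solubility s = (2.8 × 10^-4 g/L) / (472.1 g/mol) = 5.93 x 10^-7 M.
Hg2Cl2(s) ⇌ Hg2^2+ + 2 Cl^-
If s mol/L of Hg2Cl2 dissolves, [Hg2^2+] = s and [Cl^-] = 2s.
Ksp = [Hg2^2+][Cl^-]^2
Substituting: Ksp = s(2s)^2 = 4s^3
Ksp = 4 × (5.93 × 10^-7)^3 = 8.3 x 10^-19

Ksp = 8.3 × 10^-19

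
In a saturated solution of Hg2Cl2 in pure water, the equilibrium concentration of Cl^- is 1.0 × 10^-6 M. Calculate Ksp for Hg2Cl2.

Ksp = 5.0 × 10^-19

Hg2Cl2(s) ⇌ Hg2^2+(aq) + 2 Cl^-(aq)
Stoichiometry gives [Hg2^2+] = (1/2)[Cl^-] = 5.00 x 10^-7 M.
Ksp = [Hg2^2+][Cl^-]^2
Ksp = 5.00 x 10^-7 × (1.0 × 10^-6)^2 = 5.0 × 10^-19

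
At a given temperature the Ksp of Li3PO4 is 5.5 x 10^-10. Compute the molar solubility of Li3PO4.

s ≈ 2.1 x 10^-3 M

Li3PO4(s) ⇌ 3 Li^+(aq) + PO4^3-(aq)
Ksp = [Li^+]^3[PO4^3-]
Let s = molar solubility. Then [Li^+] = 3s and [PO4^3-] = s.
Ksp = (3s)^3s = 27s^4
Solving, s = (5.5 x 10^-10/27)^(1/4) = 2.1 × 10^-3 M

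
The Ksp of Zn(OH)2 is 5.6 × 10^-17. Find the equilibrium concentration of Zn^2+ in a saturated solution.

[Zn^2+] ≈ 2.4e-6 M

Zn(OH)2(s) ⇌ Zn^2+(aq) + 2 OH^-(aq)
Ksp = [Zn^2+][OH^-]^2
With molar solubility s: [Zn^2+] = s, [OH^-] = 2s.
So Ksp = s × (2s)^2 = 4s^3
s^3 = 5.6 × 10^-17 / 4, so s = 2.41 x 10^-6 M
[Zn^2+] = s = 2.4 x 10^-6 M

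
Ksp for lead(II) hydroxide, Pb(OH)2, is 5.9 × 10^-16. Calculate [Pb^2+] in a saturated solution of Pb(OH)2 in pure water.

Pb(OH)2(s) ⇌ Pb^2+(aq) + 2 OH^-(aq)
Ksp = [Pb^2+][OH^-]^2
For each mole of Pb(OH)2 that dissolves: [Pb^2+] = s, [OH^-] = 2s.
Ksp = s(2s)^2 = 4s^3
Solving, s = (5.9 × 10^-16/4)^(1/3) = 5.28 × 10^-6 M
[Pb^2+] = s = 5.3 x 10^-6 M

[Pb^2+] ≈ 5.3 x 10^-6 M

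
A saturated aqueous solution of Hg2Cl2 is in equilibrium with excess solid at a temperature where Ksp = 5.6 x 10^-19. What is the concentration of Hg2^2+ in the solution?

[Hg2^2+] ≈ 5.2e-7 M

Hg2Cl2(s) ⇌ Hg2^2+(aq) + 2 Cl^-(aq)
Ksp = [Hg2^2+][Cl^-]^2
Let s = molar solubility. Then [Hg2^2+] = s and [Cl^-] = 2s.
So Ksp = s × (2s)^2 = 4s^3
Solving, s = (5.6 x 10^-19/4)^(1/3) = 5.19 × 10^-7 M
[Hg2^2+] = s = 5.2 × 10^-7 M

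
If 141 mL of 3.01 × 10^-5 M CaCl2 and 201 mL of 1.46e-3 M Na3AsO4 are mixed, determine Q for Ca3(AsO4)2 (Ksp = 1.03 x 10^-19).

Total volume = 141 + 201 = 342 mL.
[Ca^2+] = 3.01 × 10^-5 × (141/342) = 1.241 × 10^-5 M
[AsO4^3-] = 1.46 × 10^-3 × (201/342) = 8.581 × 10^-4 M
Ca3(AsO4)2(s) <=> 3 Ca^2+ + 2 AsO4^3-, so Q = [Ca^2+]^3[AsO4^3-]^2
Q = (1.241 × 10^-5)^3(8.581 × 10^-4)^2 = 1.41 × 10^-21
Q < Ksp, so no precipitate of Ca3(AsO4)2 forms.

Q = 1.41e-21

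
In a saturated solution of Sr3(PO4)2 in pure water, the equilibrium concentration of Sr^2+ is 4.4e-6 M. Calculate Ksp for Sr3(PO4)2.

Sr3(PO4)2(s) <=> 3 Sr^2+ + 2 PO4^3-
Stoichiometry gives [PO4^3-] = (2/3)[Sr^2+] = 2.93 × 10^-6 M.
Ksp = [Sr^2+]^3[PO4^3-]^2
Ksp = (4.4 x 10^-6)^3 × (2.93 × 10^-6)^2 = 7.3 × 10^-28

7.3 × 10^-28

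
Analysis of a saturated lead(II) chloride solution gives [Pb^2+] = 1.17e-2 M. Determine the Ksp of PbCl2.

PbCl2(s) ⇌ Pb^2+ + 2 Cl^-
Stoichiometry gives [Cl^-] = (2/1)[Pb^2+] = 2.340 × 10^-2 M.
Ksp = [Pb^2+][Cl^-]^2
Ksp = 1.17 x 10^-2 × (2.340 × 10^-2)^2 = 6.41 x 10^-6

6.41 x 10^-6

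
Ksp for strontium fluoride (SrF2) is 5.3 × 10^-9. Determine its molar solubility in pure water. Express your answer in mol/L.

s ≈ 1.1 × 10^-3 M

SrF2(s) <=> Sr^2+(aq) + 2 F^-(aq)
Ksp = [Sr^2+][F^-]^2
Let s = molar solubility. Then [Sr^2+] = s and [F^-] = 2s.
Ksp = s(2s)^2 = 4s^3
s = (5.3 × 10^-9 / 4)^(1/3) = 1.1 × 10^-3 M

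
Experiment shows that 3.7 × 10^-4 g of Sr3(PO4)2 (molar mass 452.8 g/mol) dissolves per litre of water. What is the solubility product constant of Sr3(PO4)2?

Molar solubility s = (3.7 x 10^-4 g/L) / (452.8 g/mol) = 8.17 × 10^-7 M.
Sr3(PO4)2(s) <=> 3 Sr^2+(aq) + 2 PO4^3-(aq)
If s mol/L of Sr3(PO4)2 dissolves, [Sr^2+] = 3s and [PO4^3-] = 2s.
Ksp = [Sr^2+]^3[PO4^3-]^2
Substituting: Ksp = (3s)^3(2s)^2 = 108s^5
Ksp = 108 × (8.17 x 10^-7)^5 = 3.9 x 10^-29

Ksp ≈ 3.9e-29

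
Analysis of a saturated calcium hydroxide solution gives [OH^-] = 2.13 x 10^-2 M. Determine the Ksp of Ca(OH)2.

Ca(OH)2(s) <=> Ca^2+(aq) + 2 OH^-(aq)
Stoichiometry gives [Ca^2+] = (1/2)[OH^-] = 1.065 × 10^-2 M.
Ksp = [Ca^2+][OH^-]^2
Ksp = 1.065 x 10^-2 × (2.13 x 10^-2)^2 = 4.83 × 10^-6

Ksp = 4.83e-6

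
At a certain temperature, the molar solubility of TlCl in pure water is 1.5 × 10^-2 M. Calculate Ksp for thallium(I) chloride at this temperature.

2.3 x 10^-4

TlCl(s) ⇌ Tl^+ + Cl^-
For each mole of TlCl that dissolves: [Tl^+] = s, [Cl^-] = s.
Ksp = [Tl^+][Cl^-]
Ksp = (s)(s) = s^2
With s = 1.5 × 10^-2: Ksp = 2.3 × 10^-4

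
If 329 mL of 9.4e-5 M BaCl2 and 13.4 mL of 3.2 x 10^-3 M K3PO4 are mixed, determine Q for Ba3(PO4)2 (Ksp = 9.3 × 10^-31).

Total volume = 329 + 13.4 = 342.4 mL.
[Ba^2+] = 9.4 × 10^-5 × (329/342.4) = 9.03 x 10^-5 M
[PO4^3-] = 3.2 × 10^-3 × (13.4/342.4) = 1.25 × 10^-4 M
Ba3(PO4)2(s) <=> 3 Ba^2+(aq) + 2 PO4^3-(aq), so Q = [Ba^2+]^3[PO4^3-]^2
Q = (9.03 × 10^-5)^3(1.25 × 10^-4)^2 = 1.2 x 10^-20
Q > Ksp, so Ba3(PO4)2 will precipitate.

1.2 × 10^-20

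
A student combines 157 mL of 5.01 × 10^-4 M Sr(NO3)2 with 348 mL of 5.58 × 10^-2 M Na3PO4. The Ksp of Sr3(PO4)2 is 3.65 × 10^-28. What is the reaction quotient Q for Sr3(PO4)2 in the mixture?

5.59e-15

Total volume = 157 + 348 = 505 mL.
[Sr^2+] = 5.01 × 10^-4 × (157/505) = 1.558 × 10^-4 M
[PO4^3-] = 5.58 × 10^-2 × (348/505) = 3.845 × 10^-2 M
Sr3(PO4)2(s) ⇌ 3 Sr^2+ + 2 PO4^3-, so Q = [Sr^2+]^3[PO4^3-]^2
Q = (1.558 × 10^-4)^3(3.845 × 10^-2)^2 = 5.59 × 10^-15
Q > Ksp, so Sr3(PO4)2 will precipitate.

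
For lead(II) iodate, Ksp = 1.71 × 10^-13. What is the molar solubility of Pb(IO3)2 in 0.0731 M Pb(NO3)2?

Pb(IO3)2(s) ⇌ Pb^2+(aq) + 2 IO3^-(aq)
Ksp = [Pb^2+][IO3^-]^2
Let s = moles of Pb(IO3)2 that dissolve per litre. [Pb^2+] = 0.0731 + s ≈ 0.0731, [IO3^-] = 2s (common-ion effect: Pb^2+ is already 0.0731 M).
Ksp ≈ 0.0731 × (2s)^2
s = 7.65 × 10^-7 M
Check: s = 7.6 × 10^-7 ≪ 0.0731, so the approximation is valid.

s = 7.65 x 10^-7 M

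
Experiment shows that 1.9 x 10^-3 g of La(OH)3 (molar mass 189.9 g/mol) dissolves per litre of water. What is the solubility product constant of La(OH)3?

Ksp ≈ 2.7e-19

Molar solubility s = (1.9 x 10^-3 g/L) / (189.9 g/mol) = 1.00 x 10^-5 M.
La(OH)3(s) ⇌ La^3+(aq) + 3 OH^-(aq)
With molar solubility s: [La^3+] = s, [OH^-] = 3s.
Ksp = [La^3+][OH^-]^3
Ksp = s(3s)^3 = 27s^4
Ksp = 27 × (1.00 × 10^-5)^4 = 2.7 × 10^-19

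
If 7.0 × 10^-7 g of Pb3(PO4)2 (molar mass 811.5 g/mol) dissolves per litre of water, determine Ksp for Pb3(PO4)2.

Molar solubility s = (7.0 x 10^-7 g/L) / (811.5 g/mol) = 8.63 × 10^-10 M.
Pb3(PO4)2(s) ⇌ 3 Pb^2+(aq) + 2 PO4^3-(aq)
Let s = molar solubility. Then [Pb^2+] = 3s and [PO4^3-] = 2s.
Ksp = [Pb^2+]^3[PO4^3-]^2
Ksp = (3s)^3(2s)^2 = 108s^5
Ksp = 108 × (8.63 × 10^-10)^5 = 5.2 x 10^-44

5.2e-44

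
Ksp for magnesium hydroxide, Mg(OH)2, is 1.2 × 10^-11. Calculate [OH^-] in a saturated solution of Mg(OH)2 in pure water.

Mg(OH)2(s) ⇌ Mg^2+ + 2 OH^-
Ksp = [Mg^2+][OH^-]^2
Let s = molar solubility. Then [Mg^2+] = s and [OH^-] = 2s.
So Ksp = s × (2s)^2 = 4s^3
Solving, s = (1.2 × 10^-11/4)^(1/3) = 1.44 × 10^-4 M
[OH^-] = 2s = 2.9 × 10^-4 M

[OH^-] = 2.9 × 10^-4 M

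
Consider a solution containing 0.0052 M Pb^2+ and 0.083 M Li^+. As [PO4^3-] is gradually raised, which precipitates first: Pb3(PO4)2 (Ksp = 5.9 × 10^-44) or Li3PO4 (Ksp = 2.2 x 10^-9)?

Precipitation of each salt starts when its ion product equals its Ksp.
For Pb3(PO4)2: 5.9 × 10^-44 = (0.0052)^3 × [PO4^3-]^2  ⇒  [PO4^3-] = 6.5 × 10^-19 M.
For Li3PO4: 2.2 x 10^-9 = (0.083)^3 × [PO4^3-]  ⇒  [PO4^3-] = 3.8 x 10^-6 M.
The salt with the lower threshold [PO4^3-] precipitates first: Pb3(PO4)2.

Pb3(PO4)2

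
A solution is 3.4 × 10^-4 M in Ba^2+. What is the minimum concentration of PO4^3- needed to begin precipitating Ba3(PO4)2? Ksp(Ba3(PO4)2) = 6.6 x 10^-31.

[PO4^3-] = 1.3e-10 M

Ba3(PO4)2(s) ⇌ 3 Ba^2+(aq) + 2 PO4^3-(aq)
Ksp = [Ba^2+]^3[PO4^3-]^2
Precipitation begins when Q = Ksp. With [Ba^2+] = 3.4 × 10^-4 M:
6.6 x 10^-31 = (3.4 × 10^-4)^3 × [PO4^3-]^2
[PO4^3-] = (6.6 x 10^-31 / 3.93 × 10^-11)^(1/2) = 1.3 × 10^-10 M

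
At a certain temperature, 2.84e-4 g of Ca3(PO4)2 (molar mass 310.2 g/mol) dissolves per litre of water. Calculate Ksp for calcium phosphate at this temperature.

Molar solubility s = (2.84 × 10^-4 g/L) / (310.2 g/mol) = 9.155 x 10^-7 M.
Ca3(PO4)2(s) ⇌ 3 Ca^2+(aq) + 2 PO4^3-(aq)
For each mole of Ca3(PO4)2 that dissolves: [Ca^2+] = 3s, [PO4^3-] = 2s.
Ksp = [Ca^2+]^3[PO4^3-]^2
So Ksp = (3s)^3 × (2s)^2 = 108s^5
Ksp = 108 × (9.155 × 10^-7)^5 = 6.95 × 10^-29

Ksp ≈ 6.95 x 10^-29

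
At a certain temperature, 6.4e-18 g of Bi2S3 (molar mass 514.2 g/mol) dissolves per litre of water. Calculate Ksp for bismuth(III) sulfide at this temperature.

Molar solubility s = (6.4 × 10^-18 g/L) / (514.2 g/mol) = 1.24 x 10^-20 M.
Bi2S3(s) ⇌ 2 Bi^3+ + 3 S^2-
For each mole of Bi2S3 that dissolves: [Bi^3+] = 2s, [S^2-] = 3s.
Ksp = [Bi^3+]^2[S^2-]^3
So Ksp = (2s)^2 × (3s)^3 = 108s^5
Ksp = 108 × (1.24 × 10^-20)^5 = 3.2 × 10^-98

3.2e-98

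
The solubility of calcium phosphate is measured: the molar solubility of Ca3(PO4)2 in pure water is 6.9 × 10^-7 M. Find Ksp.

Ca3(PO4)2(s) ⇌ 3 Ca^2+(aq) + 2 PO4^3-(aq)
For each mole of Ca3(PO4)2 that dissolves: [Ca^2+] = 3s, [PO4^3-] = 2s.
Ksp = [Ca^2+]^3[PO4^3-]^2
So Ksp = (3s)^3 × (2s)^2 = 108s^5
Ksp = 108 × (6.9 × 10^-7)^5 = 1.7 x 10^-29

Ksp = 1.7e-29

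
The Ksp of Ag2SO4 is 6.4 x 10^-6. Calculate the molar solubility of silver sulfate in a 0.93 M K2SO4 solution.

s ≈ 1.3 × 10^-3 M

Ag2SO4(s) ⇌ 2 Ag^+ + SO4^2-
Ksp = [Ag^+]^2[SO4^2-]
If s mol/L dissolves here, [Ag^+] = 2s, [SO4^2-] = 0.93 + s ≈ 0.93 (Ksp is small, so little additional dissolves).
Ksp ≈ (2s)^2 × 0.93
s = 1.3 × 10^-3 M
Check: s = 1.3 × 10^-3 ≪ 0.93, so the approximation is valid.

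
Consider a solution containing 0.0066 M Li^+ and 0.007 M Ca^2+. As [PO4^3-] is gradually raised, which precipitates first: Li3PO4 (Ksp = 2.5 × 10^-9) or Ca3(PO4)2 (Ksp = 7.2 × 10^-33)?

Ca3(PO4)2

Each salt begins to precipitate when Q = Ksp, i.e. when [PO4^3-] reaches its threshold.
For Li3PO4: 2.5 × 10^-9 = (0.0066)^3 × [PO4^3-]  ⇒  [PO4^3-] = 8.7 × 10^-3 M.
For Ca3(PO4)2: 7.2 × 10^-33 = (0.007)^3 × [PO4^3-]^2  ⇒  [PO4^3-] = 1.4 × 10^-13 M.
The salt with the lower threshold [PO4^3-] precipitates first: Ca3(PO4)2.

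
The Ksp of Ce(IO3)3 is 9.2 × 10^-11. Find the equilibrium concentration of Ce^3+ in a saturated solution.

[Ce^3+] ≈ 1.4 × 10^-3 M

Ce(IO3)3(s) <=> Ce^3+ + 3 IO3^-
Ksp = [Ce^3+][IO3^-]^3
Let s = molar solubility. Then [Ce^3+] = s and [IO3^-] = 3s.
Ksp = s(3s)^3 = 27s^4
Solving, s = (9.2 × 10^-11/27)^(1/4) = 1.36 × 10^-3 M
[Ce^3+] = s = 1.4 × 10^-3 M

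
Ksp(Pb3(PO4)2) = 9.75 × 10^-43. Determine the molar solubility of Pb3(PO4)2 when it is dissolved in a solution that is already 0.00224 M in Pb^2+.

4.66 × 10^-18 M

Pb3(PO4)2(s) ⇌ 3 Pb^2+ + 2 PO4^3-
Ksp = [Pb^2+]^3[PO4^3-]^2
If s mol/L dissolves here, [Pb^2+] = 0.00224 + 3s ≈ 0.00224, [PO4^3-] = 2s (since the Pb^2+ already present dominates).
Ksp ≈ (0.00224)^3 × (2s)^2
s = 4.66 x 10^-18 M
Check: 3s = 1.4 × 10^-17 ≪ 0.00224, so the approximation is valid.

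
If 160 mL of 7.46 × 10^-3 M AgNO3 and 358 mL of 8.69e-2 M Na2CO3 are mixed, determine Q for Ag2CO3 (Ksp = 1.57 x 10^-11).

Total volume = 160 + 358 = 518 mL.
[Ag^+] = 7.46 × 10^-3 × (160/518) = 2.304 × 10^-3 M
[CO3^2-] = 8.69 x 10^-2 × (358/518) = 6.006 × 10^-2 M
Ag2CO3(s) ⇌ 2 Ag^+ + CO3^2-, so Q = [Ag^+]^2[CO3^2-]
Q = (2.304 × 10^-3)^2(6.006 × 10^-2) = 3.19 × 10^-7
Q > Ksp, so Ag2CO3 will precipitate.

3.19 × 10^-7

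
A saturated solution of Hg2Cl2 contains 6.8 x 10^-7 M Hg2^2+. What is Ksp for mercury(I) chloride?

Hg2Cl2(s) <=> Hg2^2+ + 2 Cl^-
Stoichiometry gives [Cl^-] = (2/1)[Hg2^2+] = 1.36 × 10^-6 M.
Ksp = [Hg2^2+][Cl^-]^2
Ksp = 6.8 × 10^-7 × (1.36 × 10^-6)^2 = 1.3 × 10^-18

Ksp ≈ 1.3 x 10^-18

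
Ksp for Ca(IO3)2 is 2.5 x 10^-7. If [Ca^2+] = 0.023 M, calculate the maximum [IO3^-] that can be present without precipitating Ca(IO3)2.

3.3 x 10^-3 M

Ca(IO3)2(s) ⇌ Ca^2+(aq) + 2 IO3^-(aq)
Ksp = [Ca^2+][IO3^-]^2
Precipitation begins when Q = Ksp. With [Ca^2+] = 0.023 M:
2.5 x 10^-7 = (0.023) × [IO3^-]^2
[IO3^-] = (2.5 x 10^-7 / 2.3 × 10^-2)^(1/2) = 3.3 × 10^-3 M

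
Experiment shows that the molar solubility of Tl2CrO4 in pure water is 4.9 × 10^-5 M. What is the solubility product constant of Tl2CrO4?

4.7e-13

Tl2CrO4(s) <=> 2 Tl^+ + CrO4^2-
If s mol/L of Tl2CrO4 dissolves, [Tl^+] = 2s and [CrO4^2-] = s.
Ksp = [Tl^+]^2[CrO4^2-]
Ksp = (2s)^2s = 4s^3
Ksp = 4 × (4.9 × 10^-5)^3 = 4.7 x 10^-13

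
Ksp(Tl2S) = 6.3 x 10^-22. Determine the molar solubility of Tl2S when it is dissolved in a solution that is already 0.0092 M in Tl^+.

Tl2S(s) <=> 2 Tl^+ + S^2-
Ksp = [Tl^+]^2[S^2-]
If s mol/L dissolves here, [Tl^+] = 0.0092 + 2s ≈ 0.0092, [S^2-] = s (Ksp is small, so little additional dissolves).
Ksp ≈ (0.0092)^2 × s
s = 7.4 × 10^-18 M
Check: 2s = 1.5 × 10^-17 ≪ 0.0092, so the approximation is valid.

s ≈ 7.4 × 10^-18 M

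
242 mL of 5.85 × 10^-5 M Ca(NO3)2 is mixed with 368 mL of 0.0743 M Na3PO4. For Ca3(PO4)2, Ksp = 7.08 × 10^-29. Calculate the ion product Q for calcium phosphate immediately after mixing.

Total volume = 242 + 368 = 610 mL.
[Ca^2+] = 5.85 x 10^-5 × (242/610) = 2.321 × 10^-5 M
[PO4^3-] = 7.43 × 10^-2 × (368/610) = 4.482 × 10^-2 M
Ca3(PO4)2(s) ⇌ 3 Ca^2+ + 2 PO4^3-, so Q = [Ca^2+]^3[PO4^3-]^2
Q = (2.321 x 10^-5)^3(4.482 × 10^-2)^2 = 2.51 × 10^-17
Q > Ksp, so Ca3(PO4)2 will precipitate.

Q = 2.51e-17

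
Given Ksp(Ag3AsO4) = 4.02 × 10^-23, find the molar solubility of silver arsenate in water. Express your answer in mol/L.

Ag3AsO4(s) ⇌ 3 Ag^+ + AsO4^3-
Ksp = [Ag^+]^3[AsO4^3-]
Let s = molar solubility. Then [Ag^+] = 3s and [AsO4^3-] = s.
So Ksp = (3s)^3 × s = 27s^4
s = (4.02 × 10^-23 / 27)^(1/4) = 1.10 x 10^-6 M

s = 1.10 x 10^-6 M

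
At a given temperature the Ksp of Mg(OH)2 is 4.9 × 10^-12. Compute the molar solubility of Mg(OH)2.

Mg(OH)2(s) ⇌ Mg^2+ + 2 OH^-
Ksp = [Mg^2+][OH^-]^2
If s mol/L of Mg(OH)2 dissolves, [Mg^2+] = s and [OH^-] = 2s.
Substituting: Ksp = s(2s)^2 = 4s^3
s^3 = 4.9 × 10^-12 / 4, so s = 1.1 × 10^-4 M

1.1 x 10^-4 M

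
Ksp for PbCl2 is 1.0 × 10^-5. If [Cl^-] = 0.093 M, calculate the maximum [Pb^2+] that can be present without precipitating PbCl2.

PbCl2(s) <=> Pb^2+(aq) + 2 Cl^-(aq)
Ksp = [Pb^2+][Cl^-]^2
Precipitation begins when Q = Ksp. With [Cl^-] = 0.093 M:
1.0 × 10^-5 = (0.093)^2 × [Pb^2+]
[Pb^2+] = (1.0 × 10^-5 / 8.65 × 10^-3) = 1.2 x 10^-3 M

[Pb^2+] ≈ 1.2 x 10^-3 M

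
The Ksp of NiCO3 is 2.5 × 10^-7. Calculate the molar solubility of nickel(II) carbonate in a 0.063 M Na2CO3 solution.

NiCO3(s) ⇌ Ni^2+(aq) + CO3^2-(aq)
Ksp = [Ni^2+][CO3^2-]
Let s be the molar solubility in this solution. [Ni^2+] = s, [CO3^2-] = 0.063 + s ≈ 0.063 (Ksp is small, so little additional dissolves).
Ksp ≈ s × 0.063
s = 4.0 × 10^-6 M
Check: s = 4.0 × 10^-6 ≪ 0.063, so the approximation is valid.

s ≈ 4.0 × 10^-6 M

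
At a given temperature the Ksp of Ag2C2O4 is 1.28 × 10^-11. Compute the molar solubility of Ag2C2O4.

Ag2C2O4(s) <=> 2 Ag^+(aq) + C2O4^2-(aq)
Ksp = [Ag^+]^2[C2O4^2-]
If s mol/L of Ag2C2O4 dissolves, [Ag^+] = 2s and [C2O4^2-] = s.
Substituting: Ksp = (2s)^2s = 4s^3
Solving, s = (1.28 × 10^-11/4)^(1/3) = 1.47 x 10^-4 M

1.47 x 10^-4 M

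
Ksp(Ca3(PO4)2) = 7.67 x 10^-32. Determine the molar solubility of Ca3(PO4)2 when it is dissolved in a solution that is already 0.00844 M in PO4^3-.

Ca3(PO4)2(s) ⇌ 3 Ca^2+(aq) + 2 PO4^3-(aq)
Ksp = [Ca^2+]^3[PO4^3-]^2
If s mol/L dissolves here, [Ca^2+] = 3s, [PO4^3-] = 0.00844 + 2s ≈ 0.00844 (since the PO4^3- already present dominates).
Ksp ≈ (3s)^3 × (0.00844)^2
s = 3.42 x 10^-10 M
Check: 2s = 6.8 × 10^-10 ≪ 0.00844, so the approximation is valid.

3.42 × 10^-10 M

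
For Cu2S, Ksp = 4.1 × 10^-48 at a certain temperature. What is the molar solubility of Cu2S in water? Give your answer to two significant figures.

s = 1.0e-16 M

Cu2S(s) ⇌ 2 Cu^+ + S^2-
Ksp = [Cu^+]^2[S^2-]
Let s = molar solubility. Then [Cu^+] = 2s and [S^2-] = s.
So Ksp = (2s)^2 × s = 4s^3
Solving, s = (4.1 × 10^-48/4)^(1/3) = 1.0 x 10^-16 M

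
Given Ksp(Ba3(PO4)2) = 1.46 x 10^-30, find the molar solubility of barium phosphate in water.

Ba3(PO4)2(s) <=> 3 Ba^2+(aq) + 2 PO4^3-(aq)
Ksp = [Ba^2+]^3[PO4^3-]^2
If s mol/L of Ba3(PO4)2 dissolves, [Ba^2+] = 3s and [PO4^3-] = 2s.
Ksp = (3s)^3(2s)^2 = 108s^5
Solving, s = (1.46 x 10^-30/108)^(1/5) = 4.23 × 10^-7 M

s = 4.23 x 10^-7 M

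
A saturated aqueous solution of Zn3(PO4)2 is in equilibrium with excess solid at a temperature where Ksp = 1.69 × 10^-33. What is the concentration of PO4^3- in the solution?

Zn3(PO4)2(s) ⇌ 3 Zn^2+ + 2 PO4^3-
Ksp = [Zn^2+]^3[PO4^3-]^2
If s mol/L of Zn3(PO4)2 dissolves, [Zn^2+] = 3s and [PO4^3-] = 2s.
So Ksp = (3s)^3 × (2s)^2 = 108s^5
s = (1.69 × 10^-33 / 108)^(1/5) = 1.094 × 10^-7 M
[PO4^3-] = 2s = 2.19 × 10^-7 M

[PO4^3-] = 2.19e-7 M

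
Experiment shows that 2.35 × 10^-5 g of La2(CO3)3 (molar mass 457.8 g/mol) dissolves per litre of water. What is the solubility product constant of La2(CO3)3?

Molar solubility s = (2.35 × 10^-5 g/L) / (457.8 g/mol) = 5.133 × 10^-8 M.
La2(CO3)3(s) <=> 2 La^3+(aq) + 3 CO3^2-(aq)
If s mol/L of La2(CO3)3 dissolves, [La^3+] = 2s and [CO3^2-] = 3s.
Ksp = [La^3+]^2[CO3^2-]^3
Ksp = (2s)^2(3s)^3 = 108s^5
Ksp = 108 × (5.133 × 10^-8)^5 = 3.85 × 10^-35

3.85 × 10^-35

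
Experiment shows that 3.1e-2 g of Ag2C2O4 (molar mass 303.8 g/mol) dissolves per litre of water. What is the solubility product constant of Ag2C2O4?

Ksp ≈ 4.2 × 10^-12

Molar solubility s = (3.1 × 10^-2 g/L) / (303.8 g/mol) = 1.02 × 10^-4 M.
Ag2C2O4(s) <=> 2 Ag^+ + C2O4^2-
If s mol/L of Ag2C2O4 dissolves, [Ag^+] = 2s and [C2O4^2-] = s.
Ksp = [Ag^+]^2[C2O4^2-]
So Ksp = (2s)^2 × s = 4s^3
Ksp = 4 × (1.02 × 10^-4)^3 = 4.2 x 10^-12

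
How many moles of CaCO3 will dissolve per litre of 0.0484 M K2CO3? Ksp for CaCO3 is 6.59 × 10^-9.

s ≈ 1.36e-7 M

CaCO3(s) ⇌ Ca^2+(aq) + CO3^2-(aq)
Ksp = [Ca^2+][CO3^2-]
If s mol/L dissolves here, [Ca^2+] = s, [CO3^2-] = 0.0484 + s ≈ 0.0484 (Ksp is small, so little additional dissolves).
Ksp ≈ s × 0.0484
s = 1.36 x 10^-7 M
Check: s = 1.4 x 10^-7 ≪ 0.0484, so the approximation is valid.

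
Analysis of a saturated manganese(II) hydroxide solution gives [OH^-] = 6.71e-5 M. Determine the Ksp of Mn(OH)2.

Mn(OH)2(s) ⇌ Mn^2+ + 2 OH^-
Stoichiometry gives [Mn^2+] = (1/2)[OH^-] = 3.355 × 10^-5 M.
Ksp = [Mn^2+][OH^-]^2
Ksp = 3.355 x 10^-5 × (6.71 × 10^-5)^2 = 1.51 × 10^-13

Ksp ≈ 1.51 × 10^-13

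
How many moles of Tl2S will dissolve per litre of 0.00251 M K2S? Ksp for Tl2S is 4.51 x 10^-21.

s ≈ 6.70e-10 M

Tl2S(s) ⇌ 2 Tl^+ + S^2-
Ksp = [Tl^+]^2[S^2-]
Let s be the molar solubility in this solution. [Tl^+] = 2s, [S^2-] = 0.00251 + s ≈ 0.00251 (Ksp is small, so little additional dissolves).
Ksp ≈ (2s)^2 × 0.00251
s = 6.70 × 10^-10 M
Check: s = 6.7 × 10^-10 ≪ 0.00251, so the approximation is valid.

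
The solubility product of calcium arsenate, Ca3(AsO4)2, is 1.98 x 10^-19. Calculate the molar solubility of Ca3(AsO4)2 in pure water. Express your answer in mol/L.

s ≈ 7.12e-5 M

Ca3(AsO4)2(s) <=> 3 Ca^2+(aq) + 2 AsO4^3-(aq)
Ksp = [Ca^2+]^3[AsO4^3-]^2
With molar solubility s: [Ca^2+] = 3s, [AsO4^3-] = 2s.
Substituting: Ksp = (3s)^3(2s)^2 = 108s^5
s = (1.98 x 10^-19 / 108)^(1/5) = 7.12 x 10^-5 M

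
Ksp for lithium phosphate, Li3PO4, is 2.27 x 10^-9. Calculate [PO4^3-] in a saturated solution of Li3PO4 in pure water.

Li3PO4(s) <=> 3 Li^+ + PO4^3-
Ksp = [Li^+]^3[PO4^3-]
If s mol/L of Li3PO4 dissolves, [Li^+] = 3s and [PO4^3-] = s.
Substituting: Ksp = (3s)^3s = 27s^4
s = (2.27 x 10^-9 / 27)^(1/4) = 3.028 × 10^-3 M
[PO4^3-] = s = 3.03 × 10^-3 M

[PO4^3-] = 3.03e-3 M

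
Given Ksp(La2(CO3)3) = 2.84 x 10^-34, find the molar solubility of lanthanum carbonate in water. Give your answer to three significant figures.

7.66e-8 M

La2(CO3)3(s) ⇌ 2 La^3+(aq) + 3 CO3^2-(aq)
Ksp = [La^3+]^2[CO3^2-]^3
With molar solubility s: [La^3+] = 2s, [CO3^2-] = 3s.
Ksp = (2s)^2(3s)^3 = 108s^5
Solving, s = (2.84 x 10^-34/108)^(1/5) = 7.66 × 10^-8 M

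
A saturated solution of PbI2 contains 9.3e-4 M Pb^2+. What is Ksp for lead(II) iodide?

PbI2(s) ⇌ Pb^2+(aq) + 2 I^-(aq)
Stoichiometry gives [I^-] = (2/1)[Pb^2+] = 1.86 x 10^-3 M.
Ksp = [Pb^2+][I^-]^2
Ksp = 9.3 x 10^-4 × (1.86 × 10^-3)^2 = 3.2 × 10^-9

3.2 × 10^-9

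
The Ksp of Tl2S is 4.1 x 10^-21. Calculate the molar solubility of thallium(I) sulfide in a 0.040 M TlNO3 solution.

Tl2S(s) ⇌ 2 Tl^+ + S^2-
Ksp = [Tl^+]^2[S^2-]
Let s = moles of Tl2S that dissolve per litre. [Tl^+] = 0.040 + 2s ≈ 0.040, [S^2-] = s (since Tl^+ from TlNO3 dominates).
Ksp ≈ (0.040)^2 × s
s = 2.6 × 10^-18 M
Check: 2s = 5.1 × 10^-18 ≪ 0.040, so the approximation is valid.

s = 2.6e-18 M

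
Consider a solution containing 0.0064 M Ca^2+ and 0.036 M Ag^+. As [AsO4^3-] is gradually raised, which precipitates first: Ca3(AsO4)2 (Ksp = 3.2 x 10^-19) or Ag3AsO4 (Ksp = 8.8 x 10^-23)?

Precipitation of each salt starts when its ion product equals its Ksp.
For Ca3(AsO4)2: 3.2 x 10^-19 = (0.0064)^3 × [AsO4^3-]^2  ⇒  [AsO4^3-] = 1.1 × 10^-6 M.
For Ag3AsO4: 8.8 x 10^-23 = (0.036)^3 × [AsO4^3-]  ⇒  [AsO4^3-] = 1.9 × 10^-18 M.
The salt with the lower threshold [AsO4^3-] precipitates first: Ag3AsO4.

Ag3AsO4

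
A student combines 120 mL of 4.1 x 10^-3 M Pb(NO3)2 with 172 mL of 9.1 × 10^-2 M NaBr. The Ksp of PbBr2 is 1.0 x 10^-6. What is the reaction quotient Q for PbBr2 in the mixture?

Q = 4.8 x 10^-6

Total volume = 120 + 172 = 292 mL.
[Pb^2+] = 4.1 × 10^-3 × (120/292) = 1.68 x 10^-3 M
[Br^-] = 9.1 × 10^-2 × (172/292) = 5.36 x 10^-2 M
PbBr2(s) ⇌ Pb^2+ + 2 Br^-, so Q = [Pb^2+][Br^-]^2
Q = (1.68 × 10^-3)(5.36 × 10^-2)^2 = 4.8 × 10^-6
Q > Ksp, so PbBr2 will precipitate.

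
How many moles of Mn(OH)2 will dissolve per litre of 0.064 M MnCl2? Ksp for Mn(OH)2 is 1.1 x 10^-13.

Mn(OH)2(s) ⇌ Mn^2+(aq) + 2 OH^-(aq)
Ksp = [Mn^2+][OH^-]^2
Let s be the molar solubility in this solution. [Mn^2+] = 0.064 + s ≈ 0.064, [OH^-] = 2s (Ksp is small, so little additional dissolves).
Ksp ≈ 0.064 × (2s)^2
s = 6.6 x 10^-7 M
Check: s = 6.6 x 10^-7 ≪ 0.064, so the approximation is valid.

s ≈ 6.6e-7 M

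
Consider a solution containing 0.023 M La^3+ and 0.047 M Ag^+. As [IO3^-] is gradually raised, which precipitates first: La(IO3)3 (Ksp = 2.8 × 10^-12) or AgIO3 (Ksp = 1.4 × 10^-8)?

AgIO3

Each salt begins to precipitate when Q = Ksp, i.e. when [IO3^-] reaches its threshold.
For La(IO3)3: 2.8 × 10^-12 = 0.023 × [IO3^-]^3  ⇒  [IO3^-] = 5.0 × 10^-4 M.
For AgIO3: 1.4 × 10^-8 = 0.047 × [IO3^-]  ⇒  [IO3^-] = 3.0 x 10^-7 M.
The salt with the lower threshold [IO3^-] precipitates first: AgIO3.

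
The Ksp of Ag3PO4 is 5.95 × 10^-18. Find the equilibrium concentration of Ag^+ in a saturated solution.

Ag3PO4(s) <=> 3 Ag^+ + PO4^3-
Ksp = [Ag^+]^3[PO4^3-]
With molar solubility s: [Ag^+] = 3s, [PO4^3-] = s.
Substituting: Ksp = (3s)^3s = 27s^4
s = (5.95 × 10^-18 / 27)^(1/4) = 2.167 × 10^-5 M
[Ag^+] = 3s = 6.50 × 10^-5 M

6.50 × 10^-5 M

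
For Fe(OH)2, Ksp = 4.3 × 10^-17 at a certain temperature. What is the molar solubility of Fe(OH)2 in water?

Fe(OH)2(s) <=> Fe^2+ + 2 OH^-
Ksp = [Fe^2+][OH^-]^2
Let s = molar solubility. Then [Fe^2+] = s and [OH^-] = 2s.
Substituting: Ksp = s(2s)^2 = 4s^3
Solving, s = (4.3 × 10^-17/4)^(1/3) = 2.2 x 10^-6 M

2.2 x 10^-6 M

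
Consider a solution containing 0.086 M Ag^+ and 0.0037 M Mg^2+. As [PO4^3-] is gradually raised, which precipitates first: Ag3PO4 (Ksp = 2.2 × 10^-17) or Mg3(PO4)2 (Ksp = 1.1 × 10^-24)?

Ag3PO4

Precipitation of each salt starts when its ion product equals its Ksp.
For Ag3PO4: 2.2 × 10^-17 = (0.086)^3 × [PO4^3-]  ⇒  [PO4^3-] = 3.5 x 10^-14 M.
For Mg3(PO4)2: 1.1 × 10^-24 = (0.0037)^3 × [PO4^3-]^2  ⇒  [PO4^3-] = 4.7 × 10^-9 M.
The salt with the lower threshold [PO4^3-] precipitates first: Ag3PO4.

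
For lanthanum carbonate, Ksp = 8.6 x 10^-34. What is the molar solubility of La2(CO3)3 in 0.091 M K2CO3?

La2(CO3)3(s) <=> 2 La^3+(aq) + 3 CO3^2-(aq)
Ksp = [La^3+]^2[CO3^2-]^3
Let s be the molar solubility in this solution. [La^3+] = 2s, [CO3^2-] = 0.091 + 3s ≈ 0.091 (Ksp is small, so little additional dissolves).
Ksp ≈ (2s)^2 × (0.091)^3
s = 5.3 x 10^-16 M
Check: 3s = 1.6 x 10^-15 ≪ 0.091, so the approximation is valid.

s = 5.3e-16 M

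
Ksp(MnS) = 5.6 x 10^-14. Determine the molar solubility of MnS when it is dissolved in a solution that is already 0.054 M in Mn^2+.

MnS(s) ⇌ Mn^2+(aq) + S^2-(aq)
Ksp = [Mn^2+][S^2-]
Let s = moles of MnS that dissolve per litre. [Mn^2+] = 0.054 + s ≈ 0.054, [S^2-] = s (Ksp is small, so little additional dissolves).
Ksp ≈ 0.054 × s
s = 1.0 × 10^-12 M
Check: s = 1.0 × 10^-12 ≪ 0.054, so the approximation is valid.

1.0e-12 M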